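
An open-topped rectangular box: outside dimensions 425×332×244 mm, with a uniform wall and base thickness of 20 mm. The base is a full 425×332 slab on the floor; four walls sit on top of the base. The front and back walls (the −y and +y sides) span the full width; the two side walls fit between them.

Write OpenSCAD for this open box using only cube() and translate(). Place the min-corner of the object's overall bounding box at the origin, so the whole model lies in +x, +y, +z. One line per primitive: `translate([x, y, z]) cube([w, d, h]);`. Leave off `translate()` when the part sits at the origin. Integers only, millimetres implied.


cube([425, 332, 20]);
translate([0, 0, 20]) cube([425, 20, 224]);
translate([0, 312, 20]) cube([425, 20, 224]);
translate([0, 20, 20]) cube([20, 292, 224]);
translate([405, 20, 20]) cube([20, 292, 224]);


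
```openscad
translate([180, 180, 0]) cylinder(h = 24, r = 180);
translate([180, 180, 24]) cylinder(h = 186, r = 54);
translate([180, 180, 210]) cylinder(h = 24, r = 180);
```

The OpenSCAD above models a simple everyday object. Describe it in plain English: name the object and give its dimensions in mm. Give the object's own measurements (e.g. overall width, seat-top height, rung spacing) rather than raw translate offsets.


A spool: two coaxial disc flanges of radius 180 mm and thickness 24 mm, joined by a core cylinder of radius 54 mm and height 186 mm. The lower flange rests on z = 0 and the three cylinders share a vertical axis.


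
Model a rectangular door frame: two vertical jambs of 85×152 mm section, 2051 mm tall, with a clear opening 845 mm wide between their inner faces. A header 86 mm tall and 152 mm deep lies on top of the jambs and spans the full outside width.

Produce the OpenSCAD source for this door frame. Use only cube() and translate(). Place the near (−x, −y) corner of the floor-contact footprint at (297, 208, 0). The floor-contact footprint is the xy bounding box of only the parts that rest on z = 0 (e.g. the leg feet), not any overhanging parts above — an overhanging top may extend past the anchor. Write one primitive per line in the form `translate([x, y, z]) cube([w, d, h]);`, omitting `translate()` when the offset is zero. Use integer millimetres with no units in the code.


translate([297, 208, 0]) cube([85, 152, 2051]);
translate([1227, 208, 0]) cube([85, 152, 2051]);
translate([297, 208, 2051]) cube([1015, 152, 86]);


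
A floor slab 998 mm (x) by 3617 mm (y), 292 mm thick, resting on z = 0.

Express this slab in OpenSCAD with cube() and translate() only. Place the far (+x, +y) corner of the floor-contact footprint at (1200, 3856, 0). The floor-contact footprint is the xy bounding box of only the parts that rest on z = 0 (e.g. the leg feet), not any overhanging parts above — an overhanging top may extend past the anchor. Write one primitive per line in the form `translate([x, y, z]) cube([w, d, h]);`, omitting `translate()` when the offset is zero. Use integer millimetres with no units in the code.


translate([202, 239, 0]) cube([998, 3617, 292]);


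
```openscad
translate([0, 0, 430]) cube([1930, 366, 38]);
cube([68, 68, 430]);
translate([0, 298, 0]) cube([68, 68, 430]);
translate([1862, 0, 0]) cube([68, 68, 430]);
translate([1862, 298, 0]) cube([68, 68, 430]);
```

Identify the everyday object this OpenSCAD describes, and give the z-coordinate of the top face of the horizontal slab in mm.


A bench. The seat-top height is 468 mm.

A long slab on four corner posts — a bench. The slab sits at z = 430 with thickness 38, so the top is 430 + 38 = 468 mm.


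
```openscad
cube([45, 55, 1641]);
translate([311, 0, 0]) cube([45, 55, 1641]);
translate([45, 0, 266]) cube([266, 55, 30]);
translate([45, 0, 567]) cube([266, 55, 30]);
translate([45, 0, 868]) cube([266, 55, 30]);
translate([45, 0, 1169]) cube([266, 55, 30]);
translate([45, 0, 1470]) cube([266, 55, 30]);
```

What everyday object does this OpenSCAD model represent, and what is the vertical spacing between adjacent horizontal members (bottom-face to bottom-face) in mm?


A ladder. The rung spacing is 301 mm.

Two tall 45×55 posts with 5 short bars between them — a ladder. Adjacent rungs sit at z = 266 and z = 567, so the spacing is 567 − 266 = 301 mm.


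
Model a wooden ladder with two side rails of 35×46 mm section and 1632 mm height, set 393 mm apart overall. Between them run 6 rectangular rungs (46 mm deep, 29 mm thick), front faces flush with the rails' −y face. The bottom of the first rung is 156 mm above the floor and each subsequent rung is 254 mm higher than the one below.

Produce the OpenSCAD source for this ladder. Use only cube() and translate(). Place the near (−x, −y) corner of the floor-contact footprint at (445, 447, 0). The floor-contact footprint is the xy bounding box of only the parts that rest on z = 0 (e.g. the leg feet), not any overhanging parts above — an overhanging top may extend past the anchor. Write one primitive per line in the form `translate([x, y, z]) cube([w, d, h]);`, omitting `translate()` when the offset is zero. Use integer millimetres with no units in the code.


translate([445, 447, 0]) cube([35, 46, 1632]);
translate([803, 447, 0]) cube([35, 46, 1632]);
translate([480, 447, 156]) cube([323, 46, 29]);
translate([480, 447, 410]) cube([323, 46, 29]);
translate([480, 447, 664]) cube([323, 46, 29]);
translate([480, 447, 918]) cube([323, 46, 29]);
translate([480, 447, 1172]) cube([323, 46, 29]);
translate([480, 447, 1426]) cube([323, 46, 29]);


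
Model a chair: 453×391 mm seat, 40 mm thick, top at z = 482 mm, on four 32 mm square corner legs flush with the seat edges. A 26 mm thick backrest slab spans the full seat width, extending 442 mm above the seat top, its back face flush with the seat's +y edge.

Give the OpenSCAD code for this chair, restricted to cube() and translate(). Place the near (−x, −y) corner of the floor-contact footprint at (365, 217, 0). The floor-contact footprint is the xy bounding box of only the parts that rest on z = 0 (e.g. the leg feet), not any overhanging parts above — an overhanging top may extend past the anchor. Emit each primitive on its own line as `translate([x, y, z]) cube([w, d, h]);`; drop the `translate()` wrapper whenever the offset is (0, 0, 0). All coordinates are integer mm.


// leg_h = 482 - 40 = 442
translate([365, 217, 442]) cube([453, 391, 40]);
translate([365, 217, 0]) cube([32, 32, 442]);
translate([786, 217, 0]) cube([32, 32, 442]);
translate([365, 576, 0]) cube([32, 32, 442]);
translate([786, 576, 0]) cube([32, 32, 442]);
translate([365, 582, 482]) cube([453, 26, 442]);


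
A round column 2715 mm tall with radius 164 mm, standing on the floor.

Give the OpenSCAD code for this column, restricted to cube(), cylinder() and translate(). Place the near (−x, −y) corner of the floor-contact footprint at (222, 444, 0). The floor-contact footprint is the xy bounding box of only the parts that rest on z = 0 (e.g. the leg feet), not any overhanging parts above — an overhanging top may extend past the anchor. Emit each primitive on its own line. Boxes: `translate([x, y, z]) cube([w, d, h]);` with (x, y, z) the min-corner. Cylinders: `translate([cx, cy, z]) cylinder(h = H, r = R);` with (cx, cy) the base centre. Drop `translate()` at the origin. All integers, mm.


translate([386, 608, 0]) cylinder(h = 2715, r = 164);


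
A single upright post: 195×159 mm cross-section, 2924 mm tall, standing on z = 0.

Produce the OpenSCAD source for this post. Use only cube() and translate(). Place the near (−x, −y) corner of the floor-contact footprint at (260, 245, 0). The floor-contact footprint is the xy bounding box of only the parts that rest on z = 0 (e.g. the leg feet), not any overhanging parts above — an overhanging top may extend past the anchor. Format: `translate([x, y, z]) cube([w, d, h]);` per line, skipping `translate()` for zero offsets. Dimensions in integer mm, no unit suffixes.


translate([260, 245, 0]) cube([195, 159, 2924]);


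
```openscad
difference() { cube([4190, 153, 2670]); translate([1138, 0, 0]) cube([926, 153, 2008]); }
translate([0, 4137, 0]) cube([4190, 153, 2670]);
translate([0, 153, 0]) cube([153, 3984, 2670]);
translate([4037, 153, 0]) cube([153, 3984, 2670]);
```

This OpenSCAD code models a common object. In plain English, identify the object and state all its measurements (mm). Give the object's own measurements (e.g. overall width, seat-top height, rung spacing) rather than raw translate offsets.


A single room: four walls, each 2670 mm tall and 153 mm thick, enclosing an outside footprint 4190×4290 mm (x × y), no floor or roof. The front and back walls (−y and +y sides) run the full x-width; the side walls fit between their inner faces. A door opening 926 mm wide and 2008 mm tall is cut through the front wall from the floor up, its −x edge 1138 mm from the wall's −x end.


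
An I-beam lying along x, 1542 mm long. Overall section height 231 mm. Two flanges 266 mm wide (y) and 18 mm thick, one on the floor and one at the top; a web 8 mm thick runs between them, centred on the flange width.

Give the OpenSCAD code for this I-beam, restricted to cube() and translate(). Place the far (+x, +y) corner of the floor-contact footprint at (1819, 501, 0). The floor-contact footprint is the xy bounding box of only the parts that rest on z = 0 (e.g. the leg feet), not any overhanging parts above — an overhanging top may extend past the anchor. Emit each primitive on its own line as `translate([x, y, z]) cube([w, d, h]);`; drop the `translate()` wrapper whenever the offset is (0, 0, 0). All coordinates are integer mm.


translate([277, 235, 0]) cube([1542, 266, 18]);
translate([277, 364, 18]) cube([1542, 8, 195]);
translate([277, 235, 213]) cube([1542, 266, 18]);


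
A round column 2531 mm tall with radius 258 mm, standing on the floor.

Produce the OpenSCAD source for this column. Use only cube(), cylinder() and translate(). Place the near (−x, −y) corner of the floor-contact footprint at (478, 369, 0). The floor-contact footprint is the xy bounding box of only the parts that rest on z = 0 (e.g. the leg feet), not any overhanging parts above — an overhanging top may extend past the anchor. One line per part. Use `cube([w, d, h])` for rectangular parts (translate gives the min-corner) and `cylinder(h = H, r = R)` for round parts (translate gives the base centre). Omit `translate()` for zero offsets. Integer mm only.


translate([736, 627, 0]) cylinder(h = 2531, r = 258);


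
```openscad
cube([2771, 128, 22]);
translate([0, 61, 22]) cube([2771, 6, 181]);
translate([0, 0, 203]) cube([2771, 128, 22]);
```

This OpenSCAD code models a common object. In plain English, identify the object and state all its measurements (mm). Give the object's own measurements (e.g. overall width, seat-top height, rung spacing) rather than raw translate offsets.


An I-beam lying along x, 2771 mm long. Overall section height 225 mm. Two flanges 128 mm wide (y) and 22 mm thick, one on the floor and one at the top; a web 6 mm thick runs between them, centred on the flange width.


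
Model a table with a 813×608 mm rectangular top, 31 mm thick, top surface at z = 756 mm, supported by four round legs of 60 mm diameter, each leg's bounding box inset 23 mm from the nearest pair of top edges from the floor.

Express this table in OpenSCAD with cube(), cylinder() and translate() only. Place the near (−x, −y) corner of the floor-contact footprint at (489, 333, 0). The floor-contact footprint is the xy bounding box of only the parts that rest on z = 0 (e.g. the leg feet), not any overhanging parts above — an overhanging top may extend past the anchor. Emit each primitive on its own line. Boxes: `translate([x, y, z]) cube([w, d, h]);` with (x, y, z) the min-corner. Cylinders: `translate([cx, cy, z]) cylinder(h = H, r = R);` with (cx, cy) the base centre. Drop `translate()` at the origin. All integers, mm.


translate([466, 310, 725]) cube([813, 608, 31]);
translate([519, 363, 0]) cylinder(h = 725, r = 30);
translate([1226, 363, 0]) cylinder(h = 725, r = 30);
translate([519, 865, 0]) cylinder(h = 725, r = 30);
translate([1226, 865, 0]) cylinder(h = 725, r = 30);


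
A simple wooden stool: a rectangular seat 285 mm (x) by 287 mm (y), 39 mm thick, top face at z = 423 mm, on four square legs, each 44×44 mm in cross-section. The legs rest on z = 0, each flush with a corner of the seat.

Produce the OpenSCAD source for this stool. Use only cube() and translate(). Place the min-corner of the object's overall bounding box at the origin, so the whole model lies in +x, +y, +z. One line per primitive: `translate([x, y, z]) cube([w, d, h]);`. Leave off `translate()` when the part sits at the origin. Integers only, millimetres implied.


// leg_h = 423 - 39 = 384
translate([0, 0, 384]) cube([285, 287, 39]);
cube([44, 44, 384]);
translate([241, 0, 0]) cube([44, 44, 384]);
translate([0, 243, 0]) cube([44, 44, 384]);
translate([241, 243, 0]) cube([44, 44, 384]);


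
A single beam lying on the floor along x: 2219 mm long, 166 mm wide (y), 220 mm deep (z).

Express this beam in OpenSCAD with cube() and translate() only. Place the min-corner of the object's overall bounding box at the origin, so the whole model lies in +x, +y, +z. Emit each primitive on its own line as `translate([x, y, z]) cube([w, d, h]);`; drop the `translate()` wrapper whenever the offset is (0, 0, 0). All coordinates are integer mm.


cube([2219, 166, 220]);


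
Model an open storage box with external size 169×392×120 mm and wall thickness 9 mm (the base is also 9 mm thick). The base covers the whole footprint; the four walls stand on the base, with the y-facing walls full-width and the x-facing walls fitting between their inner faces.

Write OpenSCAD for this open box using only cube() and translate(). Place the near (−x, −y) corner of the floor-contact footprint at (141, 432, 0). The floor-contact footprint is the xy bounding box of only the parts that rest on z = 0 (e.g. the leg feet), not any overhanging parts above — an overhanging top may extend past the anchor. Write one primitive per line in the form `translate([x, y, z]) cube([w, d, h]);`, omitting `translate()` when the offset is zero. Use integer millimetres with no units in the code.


translate([141, 432, 0]) cube([169, 392, 9]);
translate([141, 432, 9]) cube([169, 9, 111]);
translate([141, 815, 9]) cube([169, 9, 111]);
translate([141, 441, 9]) cube([9, 374, 111]);
translate([301, 441, 9]) cube([9, 374, 111]);


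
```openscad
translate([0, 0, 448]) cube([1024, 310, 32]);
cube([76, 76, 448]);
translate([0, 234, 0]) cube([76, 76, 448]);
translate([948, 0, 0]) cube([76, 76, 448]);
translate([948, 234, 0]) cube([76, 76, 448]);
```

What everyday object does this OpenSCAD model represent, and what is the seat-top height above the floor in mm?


A bench. The seat-top height is 480 mm.

A long slab on four corner posts — a bench. The slab sits at z = 448 with thickness 32, so the top is 448 + 32 = 480 mm.


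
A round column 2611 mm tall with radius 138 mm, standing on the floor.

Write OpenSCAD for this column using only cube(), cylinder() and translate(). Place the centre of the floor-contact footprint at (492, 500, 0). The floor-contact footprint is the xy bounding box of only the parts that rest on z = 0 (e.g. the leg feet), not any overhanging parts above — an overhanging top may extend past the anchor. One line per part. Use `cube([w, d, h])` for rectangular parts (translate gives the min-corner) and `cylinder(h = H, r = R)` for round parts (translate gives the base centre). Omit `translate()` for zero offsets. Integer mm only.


translate([492, 500, 0]) cylinder(h = 2611, r = 138);


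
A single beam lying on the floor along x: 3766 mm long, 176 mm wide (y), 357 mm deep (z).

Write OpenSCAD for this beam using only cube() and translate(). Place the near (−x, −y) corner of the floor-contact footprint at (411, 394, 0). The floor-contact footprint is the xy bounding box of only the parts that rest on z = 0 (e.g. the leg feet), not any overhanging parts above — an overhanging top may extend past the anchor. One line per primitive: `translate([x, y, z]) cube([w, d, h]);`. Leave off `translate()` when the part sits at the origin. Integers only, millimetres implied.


translate([411, 394, 0]) cube([3766, 176, 357]);


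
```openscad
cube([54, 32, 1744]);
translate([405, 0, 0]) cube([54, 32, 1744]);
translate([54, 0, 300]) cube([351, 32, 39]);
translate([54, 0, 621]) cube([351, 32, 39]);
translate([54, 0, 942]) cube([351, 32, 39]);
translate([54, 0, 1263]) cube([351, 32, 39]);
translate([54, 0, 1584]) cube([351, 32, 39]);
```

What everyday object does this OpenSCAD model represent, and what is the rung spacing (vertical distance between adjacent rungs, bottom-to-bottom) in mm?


A ladder. The rung spacing is 321 mm.

Two tall 54×32 posts with 5 short bars between them — a ladder. Adjacent rungs sit at z = 300 and z = 621, so the spacing is 621 − 300 = 321 mm.


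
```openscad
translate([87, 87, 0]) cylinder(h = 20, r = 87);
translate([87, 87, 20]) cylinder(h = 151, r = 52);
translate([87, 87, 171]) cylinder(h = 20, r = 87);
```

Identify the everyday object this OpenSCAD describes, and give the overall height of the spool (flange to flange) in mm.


A spool. The overall height is 191 mm.

Three coaxial cylinders, large–small–large — a spool. Two 20 mm flanges and a 151 mm core give 20 + 151 + 20 = 191 mm.


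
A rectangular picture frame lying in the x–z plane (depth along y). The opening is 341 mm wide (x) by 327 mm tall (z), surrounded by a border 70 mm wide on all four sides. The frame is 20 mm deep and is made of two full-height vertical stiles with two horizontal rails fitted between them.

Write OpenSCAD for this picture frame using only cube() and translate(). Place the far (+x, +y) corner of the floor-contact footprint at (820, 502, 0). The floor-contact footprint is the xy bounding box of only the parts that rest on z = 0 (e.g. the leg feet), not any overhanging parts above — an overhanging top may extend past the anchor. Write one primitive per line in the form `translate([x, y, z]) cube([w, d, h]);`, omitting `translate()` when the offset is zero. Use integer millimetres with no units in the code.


translate([339, 482, 0]) cube([70, 20, 467]);
translate([750, 482, 0]) cube([70, 20, 467]);
translate([409, 482, 0]) cube([341, 20, 70]);
translate([409, 482, 397]) cube([341, 20, 70]);


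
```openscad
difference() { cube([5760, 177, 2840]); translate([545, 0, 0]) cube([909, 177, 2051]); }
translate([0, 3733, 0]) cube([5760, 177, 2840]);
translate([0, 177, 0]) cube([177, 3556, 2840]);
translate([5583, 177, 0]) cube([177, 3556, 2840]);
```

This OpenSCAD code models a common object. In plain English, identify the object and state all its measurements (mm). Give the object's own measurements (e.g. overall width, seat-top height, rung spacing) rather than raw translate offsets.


A single room: four walls, each 2840 mm tall and 177 mm thick, enclosing an outside footprint 5760×3910 mm (x × y), no floor or roof. The front and back walls (−y and +y sides) run the full x-width; the side walls fit between their inner faces. A door opening 909 mm wide and 2051 mm tall is cut through the front wall from the floor up, its −x edge 545 mm from the wall's −x end.


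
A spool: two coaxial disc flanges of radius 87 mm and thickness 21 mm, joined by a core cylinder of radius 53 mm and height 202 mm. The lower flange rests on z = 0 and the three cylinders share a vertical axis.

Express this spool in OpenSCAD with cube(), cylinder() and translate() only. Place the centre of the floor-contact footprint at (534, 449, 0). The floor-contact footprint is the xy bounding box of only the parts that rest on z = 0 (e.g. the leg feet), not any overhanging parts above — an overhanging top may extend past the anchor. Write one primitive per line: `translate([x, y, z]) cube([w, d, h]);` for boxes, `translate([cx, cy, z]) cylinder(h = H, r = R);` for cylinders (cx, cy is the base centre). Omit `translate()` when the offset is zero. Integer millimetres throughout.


translate([534, 449, 0]) cylinder(h = 21, r = 87);
translate([534, 449, 21]) cylinder(h = 202, r = 53);
translate([534, 449, 223]) cylinder(h = 21, r = 87);


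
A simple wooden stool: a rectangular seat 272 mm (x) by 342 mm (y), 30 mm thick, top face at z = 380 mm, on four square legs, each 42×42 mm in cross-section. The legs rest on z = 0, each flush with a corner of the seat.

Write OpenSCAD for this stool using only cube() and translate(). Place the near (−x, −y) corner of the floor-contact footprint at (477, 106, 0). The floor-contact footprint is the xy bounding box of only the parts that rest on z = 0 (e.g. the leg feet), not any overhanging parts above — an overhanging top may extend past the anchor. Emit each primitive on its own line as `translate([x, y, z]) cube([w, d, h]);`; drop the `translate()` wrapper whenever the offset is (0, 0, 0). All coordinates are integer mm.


// leg_h = 380 - 30 = 350
translate([477, 106, 350]) cube([272, 342, 30]);
translate([477, 106, 0]) cube([42, 42, 350]);
translate([707, 106, 0]) cube([42, 42, 350]);
translate([477, 406, 0]) cube([42, 42, 350]);
translate([707, 406, 0]) cube([42, 42, 350]);


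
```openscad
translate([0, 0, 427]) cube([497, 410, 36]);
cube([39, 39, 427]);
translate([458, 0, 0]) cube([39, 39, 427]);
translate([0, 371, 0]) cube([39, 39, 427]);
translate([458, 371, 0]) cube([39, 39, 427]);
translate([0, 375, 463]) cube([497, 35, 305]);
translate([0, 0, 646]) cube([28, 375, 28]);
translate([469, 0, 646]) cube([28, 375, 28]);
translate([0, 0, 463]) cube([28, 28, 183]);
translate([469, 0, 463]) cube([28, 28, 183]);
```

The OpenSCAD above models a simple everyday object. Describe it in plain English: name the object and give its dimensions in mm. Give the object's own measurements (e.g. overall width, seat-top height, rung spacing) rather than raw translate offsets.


A chair. The seat is a 497×410×36 mm slab with its top at z = 463 mm, on four 39×39 mm corner legs (flush with the seat edges, standing on z = 0). A flat backrest 35 mm thick, 305 mm tall, spans the full seat width and rises from the seat top along its +y edge, rear face flush with the rear of the seat. Two armrests of 28×28 mm section run along each side from the seat's front edge to the front of the backrest, top faces 211 mm above the seat top and outer faces flush with the seat's x-edges; a 28×28 mm post under the front of each armrest stands on the seat at the front corner.


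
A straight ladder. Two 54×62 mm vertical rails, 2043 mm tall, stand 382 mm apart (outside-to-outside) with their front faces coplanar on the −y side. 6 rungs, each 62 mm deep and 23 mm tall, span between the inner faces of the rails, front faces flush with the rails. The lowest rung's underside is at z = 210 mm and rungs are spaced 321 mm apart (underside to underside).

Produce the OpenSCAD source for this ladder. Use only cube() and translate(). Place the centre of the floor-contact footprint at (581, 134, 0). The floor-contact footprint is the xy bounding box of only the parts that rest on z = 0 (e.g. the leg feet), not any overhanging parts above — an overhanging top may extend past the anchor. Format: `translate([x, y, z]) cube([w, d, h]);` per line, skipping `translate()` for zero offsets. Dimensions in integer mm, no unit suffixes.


// rung span = 382 - 2*54 = 274
// rung[k] z = 210 + k*321
translate([390, 103, 0]) cube([54, 62, 2043]);
translate([718, 103, 0]) cube([54, 62, 2043]);
translate([444, 103, 210]) cube([274, 62, 23]);
translate([444, 103, 531]) cube([274, 62, 23]);
translate([444, 103, 852]) cube([274, 62, 23]);
translate([444, 103, 1173]) cube([274, 62, 23]);
translate([444, 103, 1494]) cube([274, 62, 23]);
translate([444, 103, 1815]) cube([274, 62, 23]);


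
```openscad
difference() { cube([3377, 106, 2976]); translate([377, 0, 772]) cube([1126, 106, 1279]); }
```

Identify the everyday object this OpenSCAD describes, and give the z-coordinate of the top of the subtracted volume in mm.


A wall with a window opening. The window head height is 2051 mm.

A wall with a rectangular opening subtracted — a window. Sill at z = 772, opening 1279 mm tall, so the head is at 772 + 1279 = 2051 mm.


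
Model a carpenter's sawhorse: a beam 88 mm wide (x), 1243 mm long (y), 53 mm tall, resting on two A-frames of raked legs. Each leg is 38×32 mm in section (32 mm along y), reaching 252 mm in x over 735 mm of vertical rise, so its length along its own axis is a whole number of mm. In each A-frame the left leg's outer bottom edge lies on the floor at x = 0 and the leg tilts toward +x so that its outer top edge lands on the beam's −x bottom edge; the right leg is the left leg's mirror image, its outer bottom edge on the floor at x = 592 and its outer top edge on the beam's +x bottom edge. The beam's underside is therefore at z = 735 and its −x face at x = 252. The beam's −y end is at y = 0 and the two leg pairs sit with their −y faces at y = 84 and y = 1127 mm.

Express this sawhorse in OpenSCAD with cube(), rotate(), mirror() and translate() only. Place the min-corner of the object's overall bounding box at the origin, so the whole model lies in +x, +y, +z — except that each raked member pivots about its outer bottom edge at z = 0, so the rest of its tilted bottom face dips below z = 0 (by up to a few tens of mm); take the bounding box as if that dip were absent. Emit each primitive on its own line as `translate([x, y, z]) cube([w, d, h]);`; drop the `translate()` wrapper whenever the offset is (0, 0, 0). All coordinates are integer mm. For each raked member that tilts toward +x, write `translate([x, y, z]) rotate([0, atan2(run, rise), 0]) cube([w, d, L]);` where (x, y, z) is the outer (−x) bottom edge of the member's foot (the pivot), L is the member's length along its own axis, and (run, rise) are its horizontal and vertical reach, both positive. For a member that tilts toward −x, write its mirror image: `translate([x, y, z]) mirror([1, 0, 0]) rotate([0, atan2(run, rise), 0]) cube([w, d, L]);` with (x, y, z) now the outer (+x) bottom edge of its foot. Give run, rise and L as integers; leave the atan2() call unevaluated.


// leg length = √(252² + 735²) = 777
// right-leg outer foot x = 2·252 + 88 = 592
// beam min-corner = (252, 0, 735)
translate([252, 0, 735]) cube([88, 1243, 53]);
translate([0, 84, 0]) rotate([0, atan2(252, 735), 0]) cube([38, 32, 777]);
translate([592, 84, 0]) mirror([1, 0, 0]) rotate([0, atan2(252, 735), 0]) cube([38, 32, 777]);
translate([0, 1127, 0]) rotate([0, atan2(252, 735), 0]) cube([38, 32, 777]);
translate([592, 1127, 0]) mirror([1, 0, 0]) rotate([0, atan2(252, 735), 0]) cube([38, 32, 777]);


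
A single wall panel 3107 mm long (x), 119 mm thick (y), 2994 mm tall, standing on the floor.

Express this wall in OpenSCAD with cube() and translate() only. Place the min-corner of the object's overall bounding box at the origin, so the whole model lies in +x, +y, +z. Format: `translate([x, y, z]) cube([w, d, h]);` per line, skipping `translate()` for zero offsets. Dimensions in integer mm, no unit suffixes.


cube([3107, 119, 2994]);


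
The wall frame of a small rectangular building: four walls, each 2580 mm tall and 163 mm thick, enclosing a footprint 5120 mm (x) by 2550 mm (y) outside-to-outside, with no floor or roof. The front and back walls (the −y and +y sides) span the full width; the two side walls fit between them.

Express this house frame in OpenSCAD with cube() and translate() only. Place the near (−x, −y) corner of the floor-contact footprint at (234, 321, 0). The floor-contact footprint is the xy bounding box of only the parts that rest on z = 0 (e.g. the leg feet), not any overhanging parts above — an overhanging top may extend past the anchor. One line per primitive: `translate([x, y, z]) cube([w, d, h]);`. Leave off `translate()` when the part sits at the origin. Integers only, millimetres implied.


translate([234, 321, 0]) cube([5120, 163, 2580]);
translate([234, 2708, 0]) cube([5120, 163, 2580]);
translate([234, 484, 0]) cube([163, 2224, 2580]);
translate([5191, 484, 0]) cube([163, 2224, 2580]);


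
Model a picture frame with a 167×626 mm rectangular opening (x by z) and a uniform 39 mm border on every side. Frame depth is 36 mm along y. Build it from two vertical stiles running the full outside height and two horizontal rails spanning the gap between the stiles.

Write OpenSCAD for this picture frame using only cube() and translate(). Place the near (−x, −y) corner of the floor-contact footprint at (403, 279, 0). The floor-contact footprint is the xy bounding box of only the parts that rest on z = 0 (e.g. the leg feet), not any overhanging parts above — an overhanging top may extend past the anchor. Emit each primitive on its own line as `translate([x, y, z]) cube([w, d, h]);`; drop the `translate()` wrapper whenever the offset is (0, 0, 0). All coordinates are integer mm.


translate([403, 279, 0]) cube([39, 36, 704]);
translate([609, 279, 0]) cube([39, 36, 704]);
translate([442, 279, 0]) cube([167, 36, 39]);
translate([442, 279, 665]) cube([167, 36, 39]);


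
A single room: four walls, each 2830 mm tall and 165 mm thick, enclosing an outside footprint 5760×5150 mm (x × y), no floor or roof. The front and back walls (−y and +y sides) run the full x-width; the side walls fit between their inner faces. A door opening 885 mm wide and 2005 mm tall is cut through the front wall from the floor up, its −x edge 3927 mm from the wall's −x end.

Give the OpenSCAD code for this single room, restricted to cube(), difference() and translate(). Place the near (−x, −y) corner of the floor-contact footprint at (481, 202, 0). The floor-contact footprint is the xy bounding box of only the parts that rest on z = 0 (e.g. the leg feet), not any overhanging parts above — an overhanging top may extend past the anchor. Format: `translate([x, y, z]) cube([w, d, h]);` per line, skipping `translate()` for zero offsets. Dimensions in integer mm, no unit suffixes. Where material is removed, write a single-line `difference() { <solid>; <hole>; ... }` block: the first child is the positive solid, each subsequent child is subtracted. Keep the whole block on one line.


difference() { translate([481, 202, 0]) cube([5760, 165, 2830]); translate([4408, 202, 0]) cube([885, 165, 2005]); }
translate([481, 5187, 0]) cube([5760, 165, 2830]);
translate([481, 367, 0]) cube([165, 4820, 2830]);
translate([6076, 367, 0]) cube([165, 4820, 2830]);


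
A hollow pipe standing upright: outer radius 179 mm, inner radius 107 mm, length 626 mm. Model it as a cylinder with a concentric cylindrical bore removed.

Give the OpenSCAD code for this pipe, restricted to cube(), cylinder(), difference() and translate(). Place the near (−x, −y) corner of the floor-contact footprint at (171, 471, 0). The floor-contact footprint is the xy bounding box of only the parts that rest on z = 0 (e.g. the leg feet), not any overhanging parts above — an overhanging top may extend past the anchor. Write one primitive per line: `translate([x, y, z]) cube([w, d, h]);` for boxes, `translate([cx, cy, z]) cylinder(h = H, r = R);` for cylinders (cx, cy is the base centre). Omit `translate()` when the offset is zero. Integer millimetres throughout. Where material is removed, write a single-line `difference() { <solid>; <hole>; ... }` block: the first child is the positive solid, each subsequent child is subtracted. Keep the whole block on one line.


difference() { translate([350, 650, 0]) cylinder(h = 626, r = 179); translate([350, 650, 0]) cylinder(h = 626, r = 107); }


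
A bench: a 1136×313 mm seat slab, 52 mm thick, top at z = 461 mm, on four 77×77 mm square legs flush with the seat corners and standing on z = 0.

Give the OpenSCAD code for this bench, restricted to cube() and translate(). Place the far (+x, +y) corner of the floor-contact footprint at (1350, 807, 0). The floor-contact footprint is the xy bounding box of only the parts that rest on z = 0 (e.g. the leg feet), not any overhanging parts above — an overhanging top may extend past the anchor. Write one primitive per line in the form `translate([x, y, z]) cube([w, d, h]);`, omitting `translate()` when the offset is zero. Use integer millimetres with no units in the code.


translate([214, 494, 409]) cube([1136, 313, 52]);
translate([214, 494, 0]) cube([77, 77, 409]);
translate([214, 730, 0]) cube([77, 77, 409]);
translate([1273, 494, 0]) cube([77, 77, 409]);
translate([1273, 730, 0]) cube([77, 77, 409]);


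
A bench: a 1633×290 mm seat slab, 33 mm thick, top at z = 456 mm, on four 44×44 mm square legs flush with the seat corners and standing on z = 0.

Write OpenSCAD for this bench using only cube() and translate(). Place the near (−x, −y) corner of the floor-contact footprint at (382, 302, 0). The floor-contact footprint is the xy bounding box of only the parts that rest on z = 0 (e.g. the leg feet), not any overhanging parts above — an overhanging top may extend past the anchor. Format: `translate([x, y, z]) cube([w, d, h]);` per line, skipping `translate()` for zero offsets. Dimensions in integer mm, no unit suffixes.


translate([382, 302, 423]) cube([1633, 290, 33]);
translate([382, 302, 0]) cube([44, 44, 423]);
translate([382, 548, 0]) cube([44, 44, 423]);
translate([1971, 302, 0]) cube([44, 44, 423]);
translate([1971, 548, 0]) cube([44, 44, 423]);


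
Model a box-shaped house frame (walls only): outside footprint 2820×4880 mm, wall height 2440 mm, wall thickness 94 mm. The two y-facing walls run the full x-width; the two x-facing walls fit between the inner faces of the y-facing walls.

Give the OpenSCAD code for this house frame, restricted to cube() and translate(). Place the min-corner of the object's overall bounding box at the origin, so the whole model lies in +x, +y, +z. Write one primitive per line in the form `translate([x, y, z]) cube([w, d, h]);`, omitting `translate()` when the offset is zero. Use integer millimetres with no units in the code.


cube([2820, 94, 2440]);
translate([0, 4786, 0]) cube([2820, 94, 2440]);
translate([0, 94, 0]) cube([94, 4692, 2440]);
translate([2726, 94, 0]) cube([94, 4692, 2440]);


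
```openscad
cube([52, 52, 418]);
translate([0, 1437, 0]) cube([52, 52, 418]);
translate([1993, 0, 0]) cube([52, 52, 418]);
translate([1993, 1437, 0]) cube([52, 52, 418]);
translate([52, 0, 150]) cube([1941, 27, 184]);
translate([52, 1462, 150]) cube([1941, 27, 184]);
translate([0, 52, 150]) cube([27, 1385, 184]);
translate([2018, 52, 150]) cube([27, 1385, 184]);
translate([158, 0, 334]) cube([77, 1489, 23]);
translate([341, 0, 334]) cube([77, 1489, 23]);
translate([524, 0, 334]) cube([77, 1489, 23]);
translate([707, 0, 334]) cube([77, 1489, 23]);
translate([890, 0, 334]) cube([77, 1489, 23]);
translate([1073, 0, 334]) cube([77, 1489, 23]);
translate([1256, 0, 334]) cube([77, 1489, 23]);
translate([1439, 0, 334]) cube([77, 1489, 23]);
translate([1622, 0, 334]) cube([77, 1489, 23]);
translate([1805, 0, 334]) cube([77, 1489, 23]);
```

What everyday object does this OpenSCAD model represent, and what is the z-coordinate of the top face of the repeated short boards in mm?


A bed frame. The slat-top height is 357 mm.

Four posts, four rails, and a row of slats — a bed frame. Slats sit on the rails at z = 150 + 184 = 334; with slat thickness 23, the top is 357 mm.


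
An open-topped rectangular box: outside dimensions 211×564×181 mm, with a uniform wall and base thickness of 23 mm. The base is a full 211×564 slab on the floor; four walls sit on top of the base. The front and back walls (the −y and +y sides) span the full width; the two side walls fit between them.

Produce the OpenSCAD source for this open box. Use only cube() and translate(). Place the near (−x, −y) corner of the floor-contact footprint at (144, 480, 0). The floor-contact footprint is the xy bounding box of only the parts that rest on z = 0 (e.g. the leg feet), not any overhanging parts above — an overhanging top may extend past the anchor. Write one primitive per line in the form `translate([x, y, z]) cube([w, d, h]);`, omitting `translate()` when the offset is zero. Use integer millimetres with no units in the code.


translate([144, 480, 0]) cube([211, 564, 23]);
translate([144, 480, 23]) cube([211, 23, 158]);
translate([144, 1021, 23]) cube([211, 23, 158]);
translate([144, 503, 23]) cube([23, 518, 158]);
translate([332, 503, 23]) cube([23, 518, 158]);


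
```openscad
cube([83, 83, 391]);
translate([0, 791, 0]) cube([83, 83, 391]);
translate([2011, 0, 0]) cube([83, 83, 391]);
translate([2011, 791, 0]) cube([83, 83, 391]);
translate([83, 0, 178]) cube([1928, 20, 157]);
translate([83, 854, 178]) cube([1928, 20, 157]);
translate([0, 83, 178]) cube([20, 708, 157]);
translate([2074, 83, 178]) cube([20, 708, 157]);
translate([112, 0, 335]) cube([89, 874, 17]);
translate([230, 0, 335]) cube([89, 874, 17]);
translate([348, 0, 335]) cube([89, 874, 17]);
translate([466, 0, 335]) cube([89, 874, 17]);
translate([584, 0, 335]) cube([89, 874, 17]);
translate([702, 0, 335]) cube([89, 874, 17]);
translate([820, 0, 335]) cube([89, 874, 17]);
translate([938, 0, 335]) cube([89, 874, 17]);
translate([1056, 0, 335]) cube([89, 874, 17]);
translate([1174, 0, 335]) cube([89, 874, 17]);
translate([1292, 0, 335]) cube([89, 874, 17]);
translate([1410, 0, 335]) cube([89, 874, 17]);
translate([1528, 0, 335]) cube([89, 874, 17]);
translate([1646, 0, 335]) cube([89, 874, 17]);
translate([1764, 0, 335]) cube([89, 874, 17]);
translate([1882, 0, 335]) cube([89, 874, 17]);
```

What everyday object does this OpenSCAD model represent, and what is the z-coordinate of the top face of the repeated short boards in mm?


A bed frame. The slat-top height is 352 mm.

Four posts, four rails, and a row of slats — a bed frame. Slats sit on the rails at z = 178 + 157 = 335; with slat thickness 17, the top is 352 mm.


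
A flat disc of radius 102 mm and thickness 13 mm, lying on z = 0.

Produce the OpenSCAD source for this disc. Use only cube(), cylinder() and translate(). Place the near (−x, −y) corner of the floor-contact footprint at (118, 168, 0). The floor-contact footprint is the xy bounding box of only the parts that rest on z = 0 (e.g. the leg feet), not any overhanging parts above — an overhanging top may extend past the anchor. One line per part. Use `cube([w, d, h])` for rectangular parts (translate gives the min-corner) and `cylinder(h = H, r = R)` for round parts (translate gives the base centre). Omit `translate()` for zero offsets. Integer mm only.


translate([220, 270, 0]) cylinder(h = 13, r = 102);


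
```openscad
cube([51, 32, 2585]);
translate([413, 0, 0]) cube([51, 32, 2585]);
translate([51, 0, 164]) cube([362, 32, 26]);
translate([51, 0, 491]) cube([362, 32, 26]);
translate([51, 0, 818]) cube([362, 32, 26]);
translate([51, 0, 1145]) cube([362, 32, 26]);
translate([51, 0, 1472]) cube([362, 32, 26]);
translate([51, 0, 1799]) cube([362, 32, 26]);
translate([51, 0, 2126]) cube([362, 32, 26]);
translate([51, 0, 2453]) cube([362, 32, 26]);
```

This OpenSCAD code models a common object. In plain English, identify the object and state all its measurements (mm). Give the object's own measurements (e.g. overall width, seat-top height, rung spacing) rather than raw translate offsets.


A straight ladder. Two 51×32 mm vertical rails, 2585 mm tall, stand 464 mm apart (outside-to-outside) with their front faces coplanar on the −y side. 8 rungs, each 32 mm deep and 26 mm tall, span between the inner faces of the rails, front faces flush with the rails. The lowest rung's underside is at z = 164 mm and rungs are spaced 327 mm apart (underside to underside).


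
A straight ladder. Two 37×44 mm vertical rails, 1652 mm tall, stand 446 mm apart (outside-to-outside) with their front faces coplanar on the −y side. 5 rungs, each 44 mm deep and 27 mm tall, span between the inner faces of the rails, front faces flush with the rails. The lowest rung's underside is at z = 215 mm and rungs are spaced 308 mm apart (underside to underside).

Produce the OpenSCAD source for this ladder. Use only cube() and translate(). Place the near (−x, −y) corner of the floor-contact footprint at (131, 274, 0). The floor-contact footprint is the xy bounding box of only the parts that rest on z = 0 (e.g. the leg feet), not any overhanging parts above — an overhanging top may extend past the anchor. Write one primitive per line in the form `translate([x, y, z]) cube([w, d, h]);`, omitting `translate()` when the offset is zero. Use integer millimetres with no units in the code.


translate([131, 274, 0]) cube([37, 44, 1652]);
translate([540, 274, 0]) cube([37, 44, 1652]);
translate([168, 274, 215]) cube([372, 44, 27]);
translate([168, 274, 523]) cube([372, 44, 27]);
translate([168, 274, 831]) cube([372, 44, 27]);
translate([168, 274, 1139]) cube([372, 44, 27]);
translate([168, 274, 1447]) cube([372, 44, 27]);
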